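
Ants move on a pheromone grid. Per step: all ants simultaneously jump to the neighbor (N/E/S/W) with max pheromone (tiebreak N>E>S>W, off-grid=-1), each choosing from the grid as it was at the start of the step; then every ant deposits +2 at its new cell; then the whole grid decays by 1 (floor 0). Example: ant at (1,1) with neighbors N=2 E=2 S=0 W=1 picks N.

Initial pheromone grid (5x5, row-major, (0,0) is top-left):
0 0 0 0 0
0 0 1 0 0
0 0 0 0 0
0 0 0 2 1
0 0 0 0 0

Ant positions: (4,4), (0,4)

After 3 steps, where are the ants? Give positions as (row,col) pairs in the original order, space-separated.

Step 1: ant0:(4,4)->N->(3,4) | ant1:(0,4)->S->(1,4)
  grid max=2 at (3,4)
Step 2: ant0:(3,4)->W->(3,3) | ant1:(1,4)->N->(0,4)
  grid max=2 at (3,3)
Step 3: ant0:(3,3)->E->(3,4) | ant1:(0,4)->S->(1,4)
  grid max=2 at (3,4)

(3,4) (1,4)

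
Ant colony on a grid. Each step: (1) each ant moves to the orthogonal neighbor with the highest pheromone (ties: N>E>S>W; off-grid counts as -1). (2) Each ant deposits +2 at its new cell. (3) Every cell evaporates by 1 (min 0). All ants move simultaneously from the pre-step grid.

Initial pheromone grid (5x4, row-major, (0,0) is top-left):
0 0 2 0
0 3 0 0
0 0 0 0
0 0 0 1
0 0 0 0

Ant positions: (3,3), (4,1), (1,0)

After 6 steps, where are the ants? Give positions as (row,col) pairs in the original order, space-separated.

Step 1: ant0:(3,3)->N->(2,3) | ant1:(4,1)->N->(3,1) | ant2:(1,0)->E->(1,1)
  grid max=4 at (1,1)
Step 2: ant0:(2,3)->N->(1,3) | ant1:(3,1)->N->(2,1) | ant2:(1,1)->N->(0,1)
  grid max=3 at (1,1)
Step 3: ant0:(1,3)->N->(0,3) | ant1:(2,1)->N->(1,1) | ant2:(0,1)->S->(1,1)
  grid max=6 at (1,1)
Step 4: ant0:(0,3)->S->(1,3) | ant1:(1,1)->N->(0,1) | ant2:(1,1)->N->(0,1)
  grid max=5 at (1,1)
Step 5: ant0:(1,3)->N->(0,3) | ant1:(0,1)->S->(1,1) | ant2:(0,1)->S->(1,1)
  grid max=8 at (1,1)
Step 6: ant0:(0,3)->S->(1,3) | ant1:(1,1)->N->(0,1) | ant2:(1,1)->N->(0,1)
  grid max=7 at (1,1)

(1,3) (0,1) (0,1)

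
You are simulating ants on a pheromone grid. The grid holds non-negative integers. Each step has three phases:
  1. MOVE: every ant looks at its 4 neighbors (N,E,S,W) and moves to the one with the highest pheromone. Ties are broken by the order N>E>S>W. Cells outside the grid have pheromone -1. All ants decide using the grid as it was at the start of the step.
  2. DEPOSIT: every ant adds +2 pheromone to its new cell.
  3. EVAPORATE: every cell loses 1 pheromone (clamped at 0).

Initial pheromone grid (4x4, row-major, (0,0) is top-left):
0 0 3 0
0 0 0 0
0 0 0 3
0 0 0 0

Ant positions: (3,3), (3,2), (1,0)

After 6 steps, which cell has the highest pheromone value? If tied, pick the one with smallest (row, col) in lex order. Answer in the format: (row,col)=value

Step 1: ant0:(3,3)->N->(2,3) | ant1:(3,2)->N->(2,2) | ant2:(1,0)->N->(0,0)
  grid max=4 at (2,3)
Step 2: ant0:(2,3)->W->(2,2) | ant1:(2,2)->E->(2,3) | ant2:(0,0)->E->(0,1)
  grid max=5 at (2,3)
Step 3: ant0:(2,2)->E->(2,3) | ant1:(2,3)->W->(2,2) | ant2:(0,1)->E->(0,2)
  grid max=6 at (2,3)
Step 4: ant0:(2,3)->W->(2,2) | ant1:(2,2)->E->(2,3) | ant2:(0,2)->E->(0,3)
  grid max=7 at (2,3)
Step 5: ant0:(2,2)->E->(2,3) | ant1:(2,3)->W->(2,2) | ant2:(0,3)->W->(0,2)
  grid max=8 at (2,3)
Step 6: ant0:(2,3)->W->(2,2) | ant1:(2,2)->E->(2,3) | ant2:(0,2)->E->(0,3)
  grid max=9 at (2,3)
Final grid:
  0 0 1 1
  0 0 0 0
  0 0 6 9
  0 0 0 0
Max pheromone 9 at (2,3)

Answer: (2,3)=9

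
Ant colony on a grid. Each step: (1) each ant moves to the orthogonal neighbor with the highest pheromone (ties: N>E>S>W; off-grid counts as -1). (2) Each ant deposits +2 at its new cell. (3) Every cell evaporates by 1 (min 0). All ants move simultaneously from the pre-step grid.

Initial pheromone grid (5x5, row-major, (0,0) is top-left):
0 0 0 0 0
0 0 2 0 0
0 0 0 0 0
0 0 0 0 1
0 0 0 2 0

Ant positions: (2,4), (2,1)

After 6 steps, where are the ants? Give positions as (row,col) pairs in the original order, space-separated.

Step 1: ant0:(2,4)->S->(3,4) | ant1:(2,1)->N->(1,1)
  grid max=2 at (3,4)
Step 2: ant0:(3,4)->N->(2,4) | ant1:(1,1)->E->(1,2)
  grid max=2 at (1,2)
Step 3: ant0:(2,4)->S->(3,4) | ant1:(1,2)->N->(0,2)
  grid max=2 at (3,4)
Step 4: ant0:(3,4)->N->(2,4) | ant1:(0,2)->S->(1,2)
  grid max=2 at (1,2)
Step 5: ant0:(2,4)->S->(3,4) | ant1:(1,2)->N->(0,2)
  grid max=2 at (3,4)
Step 6: ant0:(3,4)->N->(2,4) | ant1:(0,2)->S->(1,2)
  grid max=2 at (1,2)

(2,4) (1,2)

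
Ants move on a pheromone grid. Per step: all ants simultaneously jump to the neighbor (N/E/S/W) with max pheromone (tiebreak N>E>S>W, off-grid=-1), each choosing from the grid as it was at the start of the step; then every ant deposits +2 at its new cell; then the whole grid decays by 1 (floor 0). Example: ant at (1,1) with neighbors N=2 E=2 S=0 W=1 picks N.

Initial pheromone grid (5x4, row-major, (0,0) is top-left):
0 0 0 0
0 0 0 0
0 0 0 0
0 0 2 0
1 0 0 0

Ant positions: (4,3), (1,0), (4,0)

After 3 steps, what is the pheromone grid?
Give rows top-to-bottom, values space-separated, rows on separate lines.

After step 1: ants at (3,3),(0,0),(3,0)
  1 0 0 0
  0 0 0 0
  0 0 0 0
  1 0 1 1
  0 0 0 0
After step 2: ants at (3,2),(0,1),(2,0)
  0 1 0 0
  0 0 0 0
  1 0 0 0
  0 0 2 0
  0 0 0 0
After step 3: ants at (2,2),(0,2),(1,0)
  0 0 1 0
  1 0 0 0
  0 0 1 0
  0 0 1 0
  0 0 0 0

0 0 1 0
1 0 0 0
0 0 1 0
0 0 1 0
0 0 0 0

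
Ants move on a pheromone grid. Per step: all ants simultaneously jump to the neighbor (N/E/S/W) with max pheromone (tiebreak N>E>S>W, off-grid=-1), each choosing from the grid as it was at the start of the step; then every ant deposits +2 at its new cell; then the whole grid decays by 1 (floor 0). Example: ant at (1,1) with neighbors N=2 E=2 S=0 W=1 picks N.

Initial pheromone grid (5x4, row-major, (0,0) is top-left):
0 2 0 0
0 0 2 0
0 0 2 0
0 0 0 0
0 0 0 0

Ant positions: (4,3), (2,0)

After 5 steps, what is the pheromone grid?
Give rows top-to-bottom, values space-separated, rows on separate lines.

After step 1: ants at (3,3),(1,0)
  0 1 0 0
  1 0 1 0
  0 0 1 0
  0 0 0 1
  0 0 0 0
After step 2: ants at (2,3),(0,0)
  1 0 0 0
  0 0 0 0
  0 0 0 1
  0 0 0 0
  0 0 0 0
After step 3: ants at (1,3),(0,1)
  0 1 0 0
  0 0 0 1
  0 0 0 0
  0 0 0 0
  0 0 0 0
After step 4: ants at (0,3),(0,2)
  0 0 1 1
  0 0 0 0
  0 0 0 0
  0 0 0 0
  0 0 0 0
After step 5: ants at (0,2),(0,3)
  0 0 2 2
  0 0 0 0
  0 0 0 0
  0 0 0 0
  0 0 0 0

0 0 2 2
0 0 0 0
0 0 0 0
0 0 0 0
0 0 0 0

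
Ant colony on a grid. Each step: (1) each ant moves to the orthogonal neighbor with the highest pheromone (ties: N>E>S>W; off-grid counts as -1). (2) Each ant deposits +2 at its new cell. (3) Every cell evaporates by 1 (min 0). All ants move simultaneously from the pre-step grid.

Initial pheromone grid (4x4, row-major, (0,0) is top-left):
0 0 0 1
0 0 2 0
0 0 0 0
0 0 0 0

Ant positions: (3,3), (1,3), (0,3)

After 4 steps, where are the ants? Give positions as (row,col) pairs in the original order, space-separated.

Step 1: ant0:(3,3)->N->(2,3) | ant1:(1,3)->W->(1,2) | ant2:(0,3)->S->(1,3)
  grid max=3 at (1,2)
Step 2: ant0:(2,3)->N->(1,3) | ant1:(1,2)->E->(1,3) | ant2:(1,3)->W->(1,2)
  grid max=4 at (1,2)
Step 3: ant0:(1,3)->W->(1,2) | ant1:(1,3)->W->(1,2) | ant2:(1,2)->E->(1,3)
  grid max=7 at (1,2)
Step 4: ant0:(1,2)->E->(1,3) | ant1:(1,2)->E->(1,3) | ant2:(1,3)->W->(1,2)
  grid max=8 at (1,2)

(1,3) (1,3) (1,2)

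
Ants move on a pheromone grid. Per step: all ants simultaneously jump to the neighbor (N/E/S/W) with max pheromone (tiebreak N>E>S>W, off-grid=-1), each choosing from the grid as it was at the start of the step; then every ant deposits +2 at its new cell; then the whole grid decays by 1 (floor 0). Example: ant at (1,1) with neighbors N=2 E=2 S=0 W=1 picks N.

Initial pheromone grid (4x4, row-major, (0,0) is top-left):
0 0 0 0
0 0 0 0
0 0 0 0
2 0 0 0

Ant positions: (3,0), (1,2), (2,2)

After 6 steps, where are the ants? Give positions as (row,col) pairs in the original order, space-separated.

Step 1: ant0:(3,0)->N->(2,0) | ant1:(1,2)->N->(0,2) | ant2:(2,2)->N->(1,2)
  grid max=1 at (0,2)
Step 2: ant0:(2,0)->S->(3,0) | ant1:(0,2)->S->(1,2) | ant2:(1,2)->N->(0,2)
  grid max=2 at (0,2)
Step 3: ant0:(3,0)->N->(2,0) | ant1:(1,2)->N->(0,2) | ant2:(0,2)->S->(1,2)
  grid max=3 at (0,2)
Step 4: ant0:(2,0)->S->(3,0) | ant1:(0,2)->S->(1,2) | ant2:(1,2)->N->(0,2)
  grid max=4 at (0,2)
Step 5: ant0:(3,0)->N->(2,0) | ant1:(1,2)->N->(0,2) | ant2:(0,2)->S->(1,2)
  grid max=5 at (0,2)
Step 6: ant0:(2,0)->S->(3,0) | ant1:(0,2)->S->(1,2) | ant2:(1,2)->N->(0,2)
  grid max=6 at (0,2)

(3,0) (1,2) (0,2)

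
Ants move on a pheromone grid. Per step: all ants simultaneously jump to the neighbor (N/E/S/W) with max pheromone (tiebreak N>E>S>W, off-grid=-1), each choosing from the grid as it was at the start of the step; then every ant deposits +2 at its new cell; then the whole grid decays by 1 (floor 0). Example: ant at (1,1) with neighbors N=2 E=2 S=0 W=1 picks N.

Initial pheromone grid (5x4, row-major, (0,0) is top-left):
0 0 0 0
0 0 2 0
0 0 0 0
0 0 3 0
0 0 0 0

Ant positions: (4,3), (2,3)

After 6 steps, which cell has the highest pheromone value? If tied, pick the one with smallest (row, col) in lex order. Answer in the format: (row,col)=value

Step 1: ant0:(4,3)->N->(3,3) | ant1:(2,3)->N->(1,3)
  grid max=2 at (3,2)
Step 2: ant0:(3,3)->W->(3,2) | ant1:(1,3)->W->(1,2)
  grid max=3 at (3,2)
Step 3: ant0:(3,2)->N->(2,2) | ant1:(1,2)->N->(0,2)
  grid max=2 at (3,2)
Step 4: ant0:(2,2)->S->(3,2) | ant1:(0,2)->S->(1,2)
  grid max=3 at (3,2)
Step 5: ant0:(3,2)->N->(2,2) | ant1:(1,2)->N->(0,2)
  grid max=2 at (3,2)
Step 6: ant0:(2,2)->S->(3,2) | ant1:(0,2)->S->(1,2)
  grid max=3 at (3,2)
Final grid:
  0 0 0 0
  0 0 2 0
  0 0 0 0
  0 0 3 0
  0 0 0 0
Max pheromone 3 at (3,2)

Answer: (3,2)=3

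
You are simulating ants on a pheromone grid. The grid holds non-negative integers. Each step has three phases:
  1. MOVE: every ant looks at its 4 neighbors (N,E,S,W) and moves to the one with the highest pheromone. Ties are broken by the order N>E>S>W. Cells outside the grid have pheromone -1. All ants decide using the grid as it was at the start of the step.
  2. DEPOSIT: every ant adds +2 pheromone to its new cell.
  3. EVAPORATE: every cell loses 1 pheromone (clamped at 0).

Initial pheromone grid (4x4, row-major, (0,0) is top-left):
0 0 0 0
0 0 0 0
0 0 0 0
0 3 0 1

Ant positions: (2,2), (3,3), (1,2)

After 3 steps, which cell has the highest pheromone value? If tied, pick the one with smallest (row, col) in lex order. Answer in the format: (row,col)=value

Answer: (1,2)=5

Derivation:
Step 1: ant0:(2,2)->N->(1,2) | ant1:(3,3)->N->(2,3) | ant2:(1,2)->N->(0,2)
  grid max=2 at (3,1)
Step 2: ant0:(1,2)->N->(0,2) | ant1:(2,3)->N->(1,3) | ant2:(0,2)->S->(1,2)
  grid max=2 at (0,2)
Step 3: ant0:(0,2)->S->(1,2) | ant1:(1,3)->W->(1,2) | ant2:(1,2)->N->(0,2)
  grid max=5 at (1,2)
Final grid:
  0 0 3 0
  0 0 5 0
  0 0 0 0
  0 0 0 0
Max pheromone 5 at (1,2)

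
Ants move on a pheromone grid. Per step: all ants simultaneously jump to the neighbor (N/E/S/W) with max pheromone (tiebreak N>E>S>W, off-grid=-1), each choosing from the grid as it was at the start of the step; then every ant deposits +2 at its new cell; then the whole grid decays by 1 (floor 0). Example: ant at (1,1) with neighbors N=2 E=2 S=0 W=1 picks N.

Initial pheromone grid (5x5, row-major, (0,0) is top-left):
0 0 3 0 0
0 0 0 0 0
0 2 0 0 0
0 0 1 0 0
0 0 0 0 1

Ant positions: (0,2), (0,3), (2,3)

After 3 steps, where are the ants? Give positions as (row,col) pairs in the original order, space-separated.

Step 1: ant0:(0,2)->E->(0,3) | ant1:(0,3)->W->(0,2) | ant2:(2,3)->N->(1,3)
  grid max=4 at (0,2)
Step 2: ant0:(0,3)->W->(0,2) | ant1:(0,2)->E->(0,3) | ant2:(1,3)->N->(0,3)
  grid max=5 at (0,2)
Step 3: ant0:(0,2)->E->(0,3) | ant1:(0,3)->W->(0,2) | ant2:(0,3)->W->(0,2)
  grid max=8 at (0,2)

(0,3) (0,2) (0,2)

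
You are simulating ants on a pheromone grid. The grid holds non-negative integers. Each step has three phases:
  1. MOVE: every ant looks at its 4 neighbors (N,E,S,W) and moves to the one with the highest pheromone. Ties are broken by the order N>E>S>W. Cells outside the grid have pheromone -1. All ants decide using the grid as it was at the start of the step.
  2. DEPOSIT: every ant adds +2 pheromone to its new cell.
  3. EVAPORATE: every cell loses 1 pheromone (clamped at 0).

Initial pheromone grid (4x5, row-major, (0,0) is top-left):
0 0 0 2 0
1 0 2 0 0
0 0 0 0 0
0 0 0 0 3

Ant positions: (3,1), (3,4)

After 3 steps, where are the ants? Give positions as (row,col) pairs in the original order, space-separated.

Step 1: ant0:(3,1)->N->(2,1) | ant1:(3,4)->N->(2,4)
  grid max=2 at (3,4)
Step 2: ant0:(2,1)->N->(1,1) | ant1:(2,4)->S->(3,4)
  grid max=3 at (3,4)
Step 3: ant0:(1,1)->N->(0,1) | ant1:(3,4)->N->(2,4)
  grid max=2 at (3,4)

(0,1) (2,4)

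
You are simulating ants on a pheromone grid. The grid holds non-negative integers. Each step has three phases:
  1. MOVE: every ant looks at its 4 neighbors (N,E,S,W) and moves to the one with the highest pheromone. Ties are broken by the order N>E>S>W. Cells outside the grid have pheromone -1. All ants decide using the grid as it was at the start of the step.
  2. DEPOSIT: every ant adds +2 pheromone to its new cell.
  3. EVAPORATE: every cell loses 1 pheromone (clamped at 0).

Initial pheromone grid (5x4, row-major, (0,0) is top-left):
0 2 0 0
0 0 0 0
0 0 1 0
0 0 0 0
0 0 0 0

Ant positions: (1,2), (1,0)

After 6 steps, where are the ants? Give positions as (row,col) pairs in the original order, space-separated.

Step 1: ant0:(1,2)->S->(2,2) | ant1:(1,0)->N->(0,0)
  grid max=2 at (2,2)
Step 2: ant0:(2,2)->N->(1,2) | ant1:(0,0)->E->(0,1)
  grid max=2 at (0,1)
Step 3: ant0:(1,2)->S->(2,2) | ant1:(0,1)->E->(0,2)
  grid max=2 at (2,2)
Step 4: ant0:(2,2)->N->(1,2) | ant1:(0,2)->W->(0,1)
  grid max=2 at (0,1)
Step 5: ant0:(1,2)->S->(2,2) | ant1:(0,1)->E->(0,2)
  grid max=2 at (2,2)
Step 6: ant0:(2,2)->N->(1,2) | ant1:(0,2)->W->(0,1)
  grid max=2 at (0,1)

(1,2) (0,1)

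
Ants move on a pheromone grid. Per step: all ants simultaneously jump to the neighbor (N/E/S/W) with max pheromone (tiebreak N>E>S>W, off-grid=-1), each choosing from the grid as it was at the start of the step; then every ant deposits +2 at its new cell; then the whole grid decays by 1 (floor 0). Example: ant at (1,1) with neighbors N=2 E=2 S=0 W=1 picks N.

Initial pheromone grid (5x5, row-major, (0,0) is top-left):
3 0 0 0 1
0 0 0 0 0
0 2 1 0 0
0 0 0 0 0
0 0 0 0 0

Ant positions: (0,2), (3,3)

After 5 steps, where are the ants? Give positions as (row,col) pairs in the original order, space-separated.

Step 1: ant0:(0,2)->E->(0,3) | ant1:(3,3)->N->(2,3)
  grid max=2 at (0,0)
Step 2: ant0:(0,3)->E->(0,4) | ant1:(2,3)->N->(1,3)
  grid max=1 at (0,0)
Step 3: ant0:(0,4)->S->(1,4) | ant1:(1,3)->N->(0,3)
  grid max=1 at (0,3)
Step 4: ant0:(1,4)->N->(0,4) | ant1:(0,3)->E->(0,4)
  grid max=3 at (0,4)
Step 5: ant0:(0,4)->S->(1,4) | ant1:(0,4)->S->(1,4)
  grid max=3 at (1,4)

(1,4) (1,4)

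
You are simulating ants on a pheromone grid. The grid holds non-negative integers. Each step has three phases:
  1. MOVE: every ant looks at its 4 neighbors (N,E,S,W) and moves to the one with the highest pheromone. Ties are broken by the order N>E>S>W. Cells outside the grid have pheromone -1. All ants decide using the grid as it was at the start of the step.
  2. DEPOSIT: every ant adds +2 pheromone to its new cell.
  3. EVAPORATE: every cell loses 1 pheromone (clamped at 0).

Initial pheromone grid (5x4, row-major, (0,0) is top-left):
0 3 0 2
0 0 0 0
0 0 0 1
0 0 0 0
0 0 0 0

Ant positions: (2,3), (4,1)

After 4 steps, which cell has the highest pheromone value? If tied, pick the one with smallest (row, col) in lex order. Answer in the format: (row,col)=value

Step 1: ant0:(2,3)->N->(1,3) | ant1:(4,1)->N->(3,1)
  grid max=2 at (0,1)
Step 2: ant0:(1,3)->N->(0,3) | ant1:(3,1)->N->(2,1)
  grid max=2 at (0,3)
Step 3: ant0:(0,3)->S->(1,3) | ant1:(2,1)->N->(1,1)
  grid max=1 at (0,3)
Step 4: ant0:(1,3)->N->(0,3) | ant1:(1,1)->N->(0,1)
  grid max=2 at (0,3)
Final grid:
  0 1 0 2
  0 0 0 0
  0 0 0 0
  0 0 0 0
  0 0 0 0
Max pheromone 2 at (0,3)

Answer: (0,3)=2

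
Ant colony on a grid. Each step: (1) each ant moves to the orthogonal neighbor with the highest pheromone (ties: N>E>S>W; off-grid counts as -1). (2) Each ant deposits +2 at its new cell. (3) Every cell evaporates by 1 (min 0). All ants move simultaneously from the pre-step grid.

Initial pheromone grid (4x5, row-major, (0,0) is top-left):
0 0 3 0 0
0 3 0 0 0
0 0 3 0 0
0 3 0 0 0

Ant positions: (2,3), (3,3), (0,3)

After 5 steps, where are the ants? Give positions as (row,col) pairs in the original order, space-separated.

Step 1: ant0:(2,3)->W->(2,2) | ant1:(3,3)->N->(2,3) | ant2:(0,3)->W->(0,2)
  grid max=4 at (0,2)
Step 2: ant0:(2,2)->E->(2,3) | ant1:(2,3)->W->(2,2) | ant2:(0,2)->E->(0,3)
  grid max=5 at (2,2)
Step 3: ant0:(2,3)->W->(2,2) | ant1:(2,2)->E->(2,3) | ant2:(0,3)->W->(0,2)
  grid max=6 at (2,2)
Step 4: ant0:(2,2)->E->(2,3) | ant1:(2,3)->W->(2,2) | ant2:(0,2)->E->(0,3)
  grid max=7 at (2,2)
Step 5: ant0:(2,3)->W->(2,2) | ant1:(2,2)->E->(2,3) | ant2:(0,3)->W->(0,2)
  grid max=8 at (2,2)

(2,2) (2,3) (0,2)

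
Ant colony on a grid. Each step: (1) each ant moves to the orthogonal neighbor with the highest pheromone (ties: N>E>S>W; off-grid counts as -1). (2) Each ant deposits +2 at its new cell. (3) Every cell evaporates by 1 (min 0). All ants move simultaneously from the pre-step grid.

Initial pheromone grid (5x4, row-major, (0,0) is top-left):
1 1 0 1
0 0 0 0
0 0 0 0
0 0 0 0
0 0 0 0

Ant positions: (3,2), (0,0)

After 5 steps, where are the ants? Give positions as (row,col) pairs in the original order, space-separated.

Step 1: ant0:(3,2)->N->(2,2) | ant1:(0,0)->E->(0,1)
  grid max=2 at (0,1)
Step 2: ant0:(2,2)->N->(1,2) | ant1:(0,1)->E->(0,2)
  grid max=1 at (0,1)
Step 3: ant0:(1,2)->N->(0,2) | ant1:(0,2)->S->(1,2)
  grid max=2 at (0,2)
Step 4: ant0:(0,2)->S->(1,2) | ant1:(1,2)->N->(0,2)
  grid max=3 at (0,2)
Step 5: ant0:(1,2)->N->(0,2) | ant1:(0,2)->S->(1,2)
  grid max=4 at (0,2)

(0,2) (1,2)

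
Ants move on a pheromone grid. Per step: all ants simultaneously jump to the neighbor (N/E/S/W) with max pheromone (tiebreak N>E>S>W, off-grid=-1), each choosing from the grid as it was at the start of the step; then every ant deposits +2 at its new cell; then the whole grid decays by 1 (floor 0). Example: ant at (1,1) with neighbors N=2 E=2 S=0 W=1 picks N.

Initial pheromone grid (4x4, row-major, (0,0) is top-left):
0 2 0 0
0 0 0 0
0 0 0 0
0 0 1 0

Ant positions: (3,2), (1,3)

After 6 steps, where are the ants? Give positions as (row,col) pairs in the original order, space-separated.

Step 1: ant0:(3,2)->N->(2,2) | ant1:(1,3)->N->(0,3)
  grid max=1 at (0,1)
Step 2: ant0:(2,2)->N->(1,2) | ant1:(0,3)->S->(1,3)
  grid max=1 at (1,2)
Step 3: ant0:(1,2)->E->(1,3) | ant1:(1,3)->W->(1,2)
  grid max=2 at (1,2)
Step 4: ant0:(1,3)->W->(1,2) | ant1:(1,2)->E->(1,3)
  grid max=3 at (1,2)
Step 5: ant0:(1,2)->E->(1,3) | ant1:(1,3)->W->(1,2)
  grid max=4 at (1,2)
Step 6: ant0:(1,3)->W->(1,2) | ant1:(1,2)->E->(1,3)
  grid max=5 at (1,2)

(1,2) (1,3)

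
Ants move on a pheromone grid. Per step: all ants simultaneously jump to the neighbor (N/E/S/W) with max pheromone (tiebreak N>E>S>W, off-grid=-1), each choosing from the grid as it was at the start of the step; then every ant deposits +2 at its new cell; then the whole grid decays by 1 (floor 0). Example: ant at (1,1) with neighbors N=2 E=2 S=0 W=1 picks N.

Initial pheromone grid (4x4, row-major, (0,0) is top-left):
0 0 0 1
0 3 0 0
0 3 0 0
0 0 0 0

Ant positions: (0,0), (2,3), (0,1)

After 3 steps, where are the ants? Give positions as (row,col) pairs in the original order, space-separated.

Step 1: ant0:(0,0)->E->(0,1) | ant1:(2,3)->N->(1,3) | ant2:(0,1)->S->(1,1)
  grid max=4 at (1,1)
Step 2: ant0:(0,1)->S->(1,1) | ant1:(1,3)->N->(0,3) | ant2:(1,1)->S->(2,1)
  grid max=5 at (1,1)
Step 3: ant0:(1,1)->S->(2,1) | ant1:(0,3)->S->(1,3) | ant2:(2,1)->N->(1,1)
  grid max=6 at (1,1)

(2,1) (1,3) (1,1)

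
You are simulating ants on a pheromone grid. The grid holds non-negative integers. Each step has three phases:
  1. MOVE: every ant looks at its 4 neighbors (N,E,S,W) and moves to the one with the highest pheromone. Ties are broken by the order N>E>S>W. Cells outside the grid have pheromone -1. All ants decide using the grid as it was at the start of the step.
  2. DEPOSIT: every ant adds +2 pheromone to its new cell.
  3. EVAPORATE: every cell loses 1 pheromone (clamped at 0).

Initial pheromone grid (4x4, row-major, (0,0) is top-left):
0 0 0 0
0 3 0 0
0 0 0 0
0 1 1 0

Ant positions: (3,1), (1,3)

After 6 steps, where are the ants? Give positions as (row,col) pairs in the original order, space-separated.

Step 1: ant0:(3,1)->E->(3,2) | ant1:(1,3)->N->(0,3)
  grid max=2 at (1,1)
Step 2: ant0:(3,2)->N->(2,2) | ant1:(0,3)->S->(1,3)
  grid max=1 at (1,1)
Step 3: ant0:(2,2)->S->(3,2) | ant1:(1,3)->N->(0,3)
  grid max=2 at (3,2)
Step 4: ant0:(3,2)->N->(2,2) | ant1:(0,3)->S->(1,3)
  grid max=1 at (1,3)
Step 5: ant0:(2,2)->S->(3,2) | ant1:(1,3)->N->(0,3)
  grid max=2 at (3,2)
Step 6: ant0:(3,2)->N->(2,2) | ant1:(0,3)->S->(1,3)
  grid max=1 at (1,3)

(2,2) (1,3)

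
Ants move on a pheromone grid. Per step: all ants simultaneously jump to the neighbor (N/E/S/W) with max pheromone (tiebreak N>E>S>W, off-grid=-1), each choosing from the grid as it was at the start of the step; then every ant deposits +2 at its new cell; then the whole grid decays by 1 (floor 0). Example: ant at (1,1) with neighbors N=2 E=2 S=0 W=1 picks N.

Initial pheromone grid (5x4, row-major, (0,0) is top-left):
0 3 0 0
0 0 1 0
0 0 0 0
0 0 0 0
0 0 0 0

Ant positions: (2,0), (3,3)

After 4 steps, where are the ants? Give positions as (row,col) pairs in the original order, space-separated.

Step 1: ant0:(2,0)->N->(1,0) | ant1:(3,3)->N->(2,3)
  grid max=2 at (0,1)
Step 2: ant0:(1,0)->N->(0,0) | ant1:(2,3)->N->(1,3)
  grid max=1 at (0,0)
Step 3: ant0:(0,0)->E->(0,1) | ant1:(1,3)->N->(0,3)
  grid max=2 at (0,1)
Step 4: ant0:(0,1)->E->(0,2) | ant1:(0,3)->S->(1,3)
  grid max=1 at (0,1)

(0,2) (1,3)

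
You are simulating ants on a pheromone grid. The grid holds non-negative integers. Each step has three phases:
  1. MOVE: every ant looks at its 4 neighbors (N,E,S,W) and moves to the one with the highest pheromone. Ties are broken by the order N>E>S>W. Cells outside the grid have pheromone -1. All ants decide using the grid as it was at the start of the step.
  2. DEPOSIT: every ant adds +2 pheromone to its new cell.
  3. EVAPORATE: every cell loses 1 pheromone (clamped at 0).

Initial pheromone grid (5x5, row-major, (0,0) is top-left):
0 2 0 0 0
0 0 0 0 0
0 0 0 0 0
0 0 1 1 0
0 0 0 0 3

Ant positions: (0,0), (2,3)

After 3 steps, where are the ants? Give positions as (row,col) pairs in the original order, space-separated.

Step 1: ant0:(0,0)->E->(0,1) | ant1:(2,3)->S->(3,3)
  grid max=3 at (0,1)
Step 2: ant0:(0,1)->E->(0,2) | ant1:(3,3)->N->(2,3)
  grid max=2 at (0,1)
Step 3: ant0:(0,2)->W->(0,1) | ant1:(2,3)->S->(3,3)
  grid max=3 at (0,1)

(0,1) (3,3)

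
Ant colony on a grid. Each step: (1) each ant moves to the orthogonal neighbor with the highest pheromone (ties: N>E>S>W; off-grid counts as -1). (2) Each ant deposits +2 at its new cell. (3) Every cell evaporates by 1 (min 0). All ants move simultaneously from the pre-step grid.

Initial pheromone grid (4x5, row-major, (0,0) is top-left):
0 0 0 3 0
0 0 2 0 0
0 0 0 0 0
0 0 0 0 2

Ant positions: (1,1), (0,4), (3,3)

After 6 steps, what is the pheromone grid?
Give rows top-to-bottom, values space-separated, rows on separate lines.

After step 1: ants at (1,2),(0,3),(3,4)
  0 0 0 4 0
  0 0 3 0 0
  0 0 0 0 0
  0 0 0 0 3
After step 2: ants at (0,2),(0,4),(2,4)
  0 0 1 3 1
  0 0 2 0 0
  0 0 0 0 1
  0 0 0 0 2
After step 3: ants at (0,3),(0,3),(3,4)
  0 0 0 6 0
  0 0 1 0 0
  0 0 0 0 0
  0 0 0 0 3
After step 4: ants at (0,4),(0,4),(2,4)
  0 0 0 5 3
  0 0 0 0 0
  0 0 0 0 1
  0 0 0 0 2
After step 5: ants at (0,3),(0,3),(3,4)
  0 0 0 8 2
  0 0 0 0 0
  0 0 0 0 0
  0 0 0 0 3
After step 6: ants at (0,4),(0,4),(2,4)
  0 0 0 7 5
  0 0 0 0 0
  0 0 0 0 1
  0 0 0 0 2

0 0 0 7 5
0 0 0 0 0
0 0 0 0 1
0 0 0 0 2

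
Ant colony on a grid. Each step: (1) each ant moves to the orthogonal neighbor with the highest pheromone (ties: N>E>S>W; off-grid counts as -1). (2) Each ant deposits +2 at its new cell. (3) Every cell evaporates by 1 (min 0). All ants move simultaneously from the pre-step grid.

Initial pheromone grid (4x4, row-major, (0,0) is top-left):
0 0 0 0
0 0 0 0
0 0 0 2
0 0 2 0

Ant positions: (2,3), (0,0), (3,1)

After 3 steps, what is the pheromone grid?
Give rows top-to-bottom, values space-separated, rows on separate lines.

After step 1: ants at (1,3),(0,1),(3,2)
  0 1 0 0
  0 0 0 1
  0 0 0 1
  0 0 3 0
After step 2: ants at (2,3),(0,2),(2,2)
  0 0 1 0
  0 0 0 0
  0 0 1 2
  0 0 2 0
After step 3: ants at (2,2),(0,3),(2,3)
  0 0 0 1
  0 0 0 0
  0 0 2 3
  0 0 1 0

0 0 0 1
0 0 0 0
0 0 2 3
0 0 1 0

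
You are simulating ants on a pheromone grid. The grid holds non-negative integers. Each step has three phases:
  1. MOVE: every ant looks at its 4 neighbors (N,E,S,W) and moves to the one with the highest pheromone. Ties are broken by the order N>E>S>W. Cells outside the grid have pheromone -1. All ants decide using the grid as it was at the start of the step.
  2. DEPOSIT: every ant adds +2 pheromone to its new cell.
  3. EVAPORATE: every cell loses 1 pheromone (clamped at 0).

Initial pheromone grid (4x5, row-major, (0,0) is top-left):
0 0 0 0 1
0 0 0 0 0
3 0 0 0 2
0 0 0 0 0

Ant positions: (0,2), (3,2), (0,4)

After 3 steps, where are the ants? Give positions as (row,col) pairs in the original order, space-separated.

Step 1: ant0:(0,2)->E->(0,3) | ant1:(3,2)->N->(2,2) | ant2:(0,4)->S->(1,4)
  grid max=2 at (2,0)
Step 2: ant0:(0,3)->E->(0,4) | ant1:(2,2)->N->(1,2) | ant2:(1,4)->S->(2,4)
  grid max=2 at (2,4)
Step 3: ant0:(0,4)->S->(1,4) | ant1:(1,2)->N->(0,2) | ant2:(2,4)->N->(1,4)
  grid max=3 at (1,4)

(1,4) (0,2) (1,4)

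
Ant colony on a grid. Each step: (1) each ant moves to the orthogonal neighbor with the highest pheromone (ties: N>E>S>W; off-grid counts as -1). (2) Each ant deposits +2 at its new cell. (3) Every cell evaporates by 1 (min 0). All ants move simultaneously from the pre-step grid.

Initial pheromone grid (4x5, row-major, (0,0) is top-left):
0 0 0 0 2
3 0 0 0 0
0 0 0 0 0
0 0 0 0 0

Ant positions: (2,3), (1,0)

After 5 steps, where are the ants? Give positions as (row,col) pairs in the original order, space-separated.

Step 1: ant0:(2,3)->N->(1,3) | ant1:(1,0)->N->(0,0)
  grid max=2 at (1,0)
Step 2: ant0:(1,3)->N->(0,3) | ant1:(0,0)->S->(1,0)
  grid max=3 at (1,0)
Step 3: ant0:(0,3)->E->(0,4) | ant1:(1,0)->N->(0,0)
  grid max=2 at (1,0)
Step 4: ant0:(0,4)->S->(1,4) | ant1:(0,0)->S->(1,0)
  grid max=3 at (1,0)
Step 5: ant0:(1,4)->N->(0,4) | ant1:(1,0)->N->(0,0)
  grid max=2 at (1,0)

(0,4) (0,0)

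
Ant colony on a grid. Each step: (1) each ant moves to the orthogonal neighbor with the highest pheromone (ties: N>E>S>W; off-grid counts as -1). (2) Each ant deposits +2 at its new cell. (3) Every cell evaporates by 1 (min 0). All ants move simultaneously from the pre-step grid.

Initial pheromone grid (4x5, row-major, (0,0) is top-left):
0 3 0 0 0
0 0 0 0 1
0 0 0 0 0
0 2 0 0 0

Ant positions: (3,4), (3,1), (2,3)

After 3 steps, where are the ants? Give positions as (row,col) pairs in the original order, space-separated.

Step 1: ant0:(3,4)->N->(2,4) | ant1:(3,1)->N->(2,1) | ant2:(2,3)->N->(1,3)
  grid max=2 at (0,1)
Step 2: ant0:(2,4)->N->(1,4) | ant1:(2,1)->S->(3,1) | ant2:(1,3)->N->(0,3)
  grid max=2 at (3,1)
Step 3: ant0:(1,4)->N->(0,4) | ant1:(3,1)->N->(2,1) | ant2:(0,3)->E->(0,4)
  grid max=3 at (0,4)

(0,4) (2,1) (0,4)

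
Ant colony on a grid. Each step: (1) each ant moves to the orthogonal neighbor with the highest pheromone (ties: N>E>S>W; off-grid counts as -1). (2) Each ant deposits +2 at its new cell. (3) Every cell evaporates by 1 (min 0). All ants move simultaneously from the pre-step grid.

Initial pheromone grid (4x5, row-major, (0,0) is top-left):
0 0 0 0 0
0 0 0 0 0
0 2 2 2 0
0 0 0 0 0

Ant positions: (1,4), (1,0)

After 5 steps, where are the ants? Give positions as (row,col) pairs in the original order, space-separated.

Step 1: ant0:(1,4)->N->(0,4) | ant1:(1,0)->N->(0,0)
  grid max=1 at (0,0)
Step 2: ant0:(0,4)->S->(1,4) | ant1:(0,0)->E->(0,1)
  grid max=1 at (0,1)
Step 3: ant0:(1,4)->N->(0,4) | ant1:(0,1)->E->(0,2)
  grid max=1 at (0,2)
Step 4: ant0:(0,4)->S->(1,4) | ant1:(0,2)->E->(0,3)
  grid max=1 at (0,3)
Step 5: ant0:(1,4)->N->(0,4) | ant1:(0,3)->E->(0,4)
  grid max=3 at (0,4)

(0,4) (0,4)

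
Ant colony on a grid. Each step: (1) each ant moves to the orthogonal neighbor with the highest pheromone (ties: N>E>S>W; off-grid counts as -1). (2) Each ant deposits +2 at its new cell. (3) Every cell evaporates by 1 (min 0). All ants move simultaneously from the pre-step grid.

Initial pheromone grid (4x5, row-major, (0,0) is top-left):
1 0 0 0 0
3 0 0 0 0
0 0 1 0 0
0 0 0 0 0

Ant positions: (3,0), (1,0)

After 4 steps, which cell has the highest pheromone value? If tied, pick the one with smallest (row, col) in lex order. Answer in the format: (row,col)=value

Step 1: ant0:(3,0)->N->(2,0) | ant1:(1,0)->N->(0,0)
  grid max=2 at (0,0)
Step 2: ant0:(2,0)->N->(1,0) | ant1:(0,0)->S->(1,0)
  grid max=5 at (1,0)
Step 3: ant0:(1,0)->N->(0,0) | ant1:(1,0)->N->(0,0)
  grid max=4 at (0,0)
Step 4: ant0:(0,0)->S->(1,0) | ant1:(0,0)->S->(1,0)
  grid max=7 at (1,0)
Final grid:
  3 0 0 0 0
  7 0 0 0 0
  0 0 0 0 0
  0 0 0 0 0
Max pheromone 7 at (1,0)

Answer: (1,0)=7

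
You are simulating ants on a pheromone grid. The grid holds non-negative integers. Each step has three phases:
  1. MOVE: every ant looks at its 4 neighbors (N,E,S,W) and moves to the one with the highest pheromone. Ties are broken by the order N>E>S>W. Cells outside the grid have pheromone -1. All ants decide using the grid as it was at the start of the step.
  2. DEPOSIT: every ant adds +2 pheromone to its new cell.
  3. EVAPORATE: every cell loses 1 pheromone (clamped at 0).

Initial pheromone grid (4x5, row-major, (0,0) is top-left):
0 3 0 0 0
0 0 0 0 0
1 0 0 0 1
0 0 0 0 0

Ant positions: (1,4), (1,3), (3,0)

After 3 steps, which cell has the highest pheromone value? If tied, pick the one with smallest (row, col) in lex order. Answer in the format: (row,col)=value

Answer: (0,4)=2

Derivation:
Step 1: ant0:(1,4)->S->(2,4) | ant1:(1,3)->N->(0,3) | ant2:(3,0)->N->(2,0)
  grid max=2 at (0,1)
Step 2: ant0:(2,4)->N->(1,4) | ant1:(0,3)->E->(0,4) | ant2:(2,0)->N->(1,0)
  grid max=1 at (0,1)
Step 3: ant0:(1,4)->N->(0,4) | ant1:(0,4)->S->(1,4) | ant2:(1,0)->S->(2,0)
  grid max=2 at (0,4)
Final grid:
  0 0 0 0 2
  0 0 0 0 2
  2 0 0 0 0
  0 0 0 0 0
Max pheromone 2 at (0,4)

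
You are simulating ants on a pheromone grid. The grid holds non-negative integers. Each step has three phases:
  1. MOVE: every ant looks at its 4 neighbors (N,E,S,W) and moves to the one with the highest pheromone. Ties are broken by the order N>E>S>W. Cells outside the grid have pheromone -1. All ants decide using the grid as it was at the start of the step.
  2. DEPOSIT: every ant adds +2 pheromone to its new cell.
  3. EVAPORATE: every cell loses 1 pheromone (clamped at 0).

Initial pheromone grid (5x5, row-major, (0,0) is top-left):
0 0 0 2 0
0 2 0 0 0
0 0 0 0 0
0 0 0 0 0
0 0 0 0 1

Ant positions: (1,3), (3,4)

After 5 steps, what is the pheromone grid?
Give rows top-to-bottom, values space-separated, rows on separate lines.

After step 1: ants at (0,3),(4,4)
  0 0 0 3 0
  0 1 0 0 0
  0 0 0 0 0
  0 0 0 0 0
  0 0 0 0 2
After step 2: ants at (0,4),(3,4)
  0 0 0 2 1
  0 0 0 0 0
  0 0 0 0 0
  0 0 0 0 1
  0 0 0 0 1
After step 3: ants at (0,3),(4,4)
  0 0 0 3 0
  0 0 0 0 0
  0 0 0 0 0
  0 0 0 0 0
  0 0 0 0 2
After step 4: ants at (0,4),(3,4)
  0 0 0 2 1
  0 0 0 0 0
  0 0 0 0 0
  0 0 0 0 1
  0 0 0 0 1
After step 5: ants at (0,3),(4,4)
  0 0 0 3 0
  0 0 0 0 0
  0 0 0 0 0
  0 0 0 0 0
  0 0 0 0 2

0 0 0 3 0
0 0 0 0 0
0 0 0 0 0
0 0 0 0 0
0 0 0 0 2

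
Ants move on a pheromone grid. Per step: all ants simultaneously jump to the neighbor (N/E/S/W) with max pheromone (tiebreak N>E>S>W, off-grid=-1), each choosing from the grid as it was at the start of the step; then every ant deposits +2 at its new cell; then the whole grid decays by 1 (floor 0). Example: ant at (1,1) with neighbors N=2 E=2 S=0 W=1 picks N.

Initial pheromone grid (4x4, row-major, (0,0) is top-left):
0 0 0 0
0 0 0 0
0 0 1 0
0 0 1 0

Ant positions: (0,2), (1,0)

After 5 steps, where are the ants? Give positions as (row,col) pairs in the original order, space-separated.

Step 1: ant0:(0,2)->E->(0,3) | ant1:(1,0)->N->(0,0)
  grid max=1 at (0,0)
Step 2: ant0:(0,3)->S->(1,3) | ant1:(0,0)->E->(0,1)
  grid max=1 at (0,1)
Step 3: ant0:(1,3)->N->(0,3) | ant1:(0,1)->E->(0,2)
  grid max=1 at (0,2)
Step 4: ant0:(0,3)->W->(0,2) | ant1:(0,2)->E->(0,3)
  grid max=2 at (0,2)
Step 5: ant0:(0,2)->E->(0,3) | ant1:(0,3)->W->(0,2)
  grid max=3 at (0,2)

(0,3) (0,2)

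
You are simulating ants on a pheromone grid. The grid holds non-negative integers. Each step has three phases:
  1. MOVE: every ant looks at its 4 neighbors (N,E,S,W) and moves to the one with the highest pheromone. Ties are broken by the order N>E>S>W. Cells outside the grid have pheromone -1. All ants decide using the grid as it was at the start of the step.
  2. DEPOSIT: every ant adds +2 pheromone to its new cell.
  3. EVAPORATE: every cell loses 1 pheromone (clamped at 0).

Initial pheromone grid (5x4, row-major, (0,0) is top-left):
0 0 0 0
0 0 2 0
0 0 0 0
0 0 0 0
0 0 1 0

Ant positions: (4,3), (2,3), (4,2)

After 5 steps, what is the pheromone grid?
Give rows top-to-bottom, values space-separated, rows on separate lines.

After step 1: ants at (4,2),(1,3),(3,2)
  0 0 0 0
  0 0 1 1
  0 0 0 0
  0 0 1 0
  0 0 2 0
After step 2: ants at (3,2),(1,2),(4,2)
  0 0 0 0
  0 0 2 0
  0 0 0 0
  0 0 2 0
  0 0 3 0
After step 3: ants at (4,2),(0,2),(3,2)
  0 0 1 0
  0 0 1 0
  0 0 0 0
  0 0 3 0
  0 0 4 0
After step 4: ants at (3,2),(1,2),(4,2)
  0 0 0 0
  0 0 2 0
  0 0 0 0
  0 0 4 0
  0 0 5 0
After step 5: ants at (4,2),(0,2),(3,2)
  0 0 1 0
  0 0 1 0
  0 0 0 0
  0 0 5 0
  0 0 6 0

0 0 1 0
0 0 1 0
0 0 0 0
0 0 5 0
0 0 6 0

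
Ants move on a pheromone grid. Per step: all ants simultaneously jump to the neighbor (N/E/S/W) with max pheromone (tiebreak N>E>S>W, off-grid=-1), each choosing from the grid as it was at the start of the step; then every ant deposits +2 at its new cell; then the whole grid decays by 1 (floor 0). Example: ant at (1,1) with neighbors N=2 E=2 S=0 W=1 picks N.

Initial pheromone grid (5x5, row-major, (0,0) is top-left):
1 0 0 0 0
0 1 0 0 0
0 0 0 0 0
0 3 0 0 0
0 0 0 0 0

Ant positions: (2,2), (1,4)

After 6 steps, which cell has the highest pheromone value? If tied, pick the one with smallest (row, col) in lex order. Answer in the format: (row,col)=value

Step 1: ant0:(2,2)->N->(1,2) | ant1:(1,4)->N->(0,4)
  grid max=2 at (3,1)
Step 2: ant0:(1,2)->N->(0,2) | ant1:(0,4)->S->(1,4)
  grid max=1 at (0,2)
Step 3: ant0:(0,2)->E->(0,3) | ant1:(1,4)->N->(0,4)
  grid max=1 at (0,3)
Step 4: ant0:(0,3)->E->(0,4) | ant1:(0,4)->W->(0,3)
  grid max=2 at (0,3)
Step 5: ant0:(0,4)->W->(0,3) | ant1:(0,3)->E->(0,4)
  grid max=3 at (0,3)
Step 6: ant0:(0,3)->E->(0,4) | ant1:(0,4)->W->(0,3)
  grid max=4 at (0,3)
Final grid:
  0 0 0 4 4
  0 0 0 0 0
  0 0 0 0 0
  0 0 0 0 0
  0 0 0 0 0
Max pheromone 4 at (0,3)

Answer: (0,3)=4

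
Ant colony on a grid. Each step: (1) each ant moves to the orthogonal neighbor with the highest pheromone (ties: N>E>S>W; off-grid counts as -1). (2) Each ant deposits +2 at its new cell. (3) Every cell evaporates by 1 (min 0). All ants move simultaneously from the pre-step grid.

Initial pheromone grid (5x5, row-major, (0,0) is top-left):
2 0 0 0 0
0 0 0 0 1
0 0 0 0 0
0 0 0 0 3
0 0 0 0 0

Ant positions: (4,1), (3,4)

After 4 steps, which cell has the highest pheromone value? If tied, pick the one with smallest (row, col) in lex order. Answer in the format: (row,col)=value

Answer: (3,4)=3

Derivation:
Step 1: ant0:(4,1)->N->(3,1) | ant1:(3,4)->N->(2,4)
  grid max=2 at (3,4)
Step 2: ant0:(3,1)->N->(2,1) | ant1:(2,4)->S->(3,4)
  grid max=3 at (3,4)
Step 3: ant0:(2,1)->N->(1,1) | ant1:(3,4)->N->(2,4)
  grid max=2 at (3,4)
Step 4: ant0:(1,1)->N->(0,1) | ant1:(2,4)->S->(3,4)
  grid max=3 at (3,4)
Final grid:
  0 1 0 0 0
  0 0 0 0 0
  0 0 0 0 0
  0 0 0 0 3
  0 0 0 0 0
Max pheromone 3 at (3,4)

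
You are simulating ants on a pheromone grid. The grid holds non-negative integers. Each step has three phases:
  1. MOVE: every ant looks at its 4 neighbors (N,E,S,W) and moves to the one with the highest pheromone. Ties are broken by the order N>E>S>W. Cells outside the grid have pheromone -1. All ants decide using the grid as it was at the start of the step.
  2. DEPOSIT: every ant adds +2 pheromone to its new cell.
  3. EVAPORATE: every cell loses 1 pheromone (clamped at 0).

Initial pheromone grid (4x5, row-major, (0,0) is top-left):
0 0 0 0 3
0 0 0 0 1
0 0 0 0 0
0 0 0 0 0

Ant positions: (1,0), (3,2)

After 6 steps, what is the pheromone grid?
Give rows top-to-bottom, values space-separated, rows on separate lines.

After step 1: ants at (0,0),(2,2)
  1 0 0 0 2
  0 0 0 0 0
  0 0 1 0 0
  0 0 0 0 0
After step 2: ants at (0,1),(1,2)
  0 1 0 0 1
  0 0 1 0 0
  0 0 0 0 0
  0 0 0 0 0
After step 3: ants at (0,2),(0,2)
  0 0 3 0 0
  0 0 0 0 0
  0 0 0 0 0
  0 0 0 0 0
After step 4: ants at (0,3),(0,3)
  0 0 2 3 0
  0 0 0 0 0
  0 0 0 0 0
  0 0 0 0 0
After step 5: ants at (0,2),(0,2)
  0 0 5 2 0
  0 0 0 0 0
  0 0 0 0 0
  0 0 0 0 0
After step 6: ants at (0,3),(0,3)
  0 0 4 5 0
  0 0 0 0 0
  0 0 0 0 0
  0 0 0 0 0

0 0 4 5 0
0 0 0 0 0
0 0 0 0 0
0 0 0 0 0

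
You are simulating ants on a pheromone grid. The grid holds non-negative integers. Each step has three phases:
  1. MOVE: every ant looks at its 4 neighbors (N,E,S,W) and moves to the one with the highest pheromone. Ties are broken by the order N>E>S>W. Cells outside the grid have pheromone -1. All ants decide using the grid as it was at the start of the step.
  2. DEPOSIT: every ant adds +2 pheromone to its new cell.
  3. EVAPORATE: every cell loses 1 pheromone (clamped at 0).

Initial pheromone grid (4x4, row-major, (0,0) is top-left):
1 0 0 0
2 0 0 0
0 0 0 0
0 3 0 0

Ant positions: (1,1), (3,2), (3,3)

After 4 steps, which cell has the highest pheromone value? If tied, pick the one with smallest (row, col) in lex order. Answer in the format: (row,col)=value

Answer: (3,1)=3

Derivation:
Step 1: ant0:(1,1)->W->(1,0) | ant1:(3,2)->W->(3,1) | ant2:(3,3)->N->(2,3)
  grid max=4 at (3,1)
Step 2: ant0:(1,0)->N->(0,0) | ant1:(3,1)->N->(2,1) | ant2:(2,3)->N->(1,3)
  grid max=3 at (3,1)
Step 3: ant0:(0,0)->S->(1,0) | ant1:(2,1)->S->(3,1) | ant2:(1,3)->N->(0,3)
  grid max=4 at (3,1)
Step 4: ant0:(1,0)->N->(0,0) | ant1:(3,1)->N->(2,1) | ant2:(0,3)->S->(1,3)
  grid max=3 at (3,1)
Final grid:
  1 0 0 0
  2 0 0 1
  0 1 0 0
  0 3 0 0
Max pheromone 3 at (3,1)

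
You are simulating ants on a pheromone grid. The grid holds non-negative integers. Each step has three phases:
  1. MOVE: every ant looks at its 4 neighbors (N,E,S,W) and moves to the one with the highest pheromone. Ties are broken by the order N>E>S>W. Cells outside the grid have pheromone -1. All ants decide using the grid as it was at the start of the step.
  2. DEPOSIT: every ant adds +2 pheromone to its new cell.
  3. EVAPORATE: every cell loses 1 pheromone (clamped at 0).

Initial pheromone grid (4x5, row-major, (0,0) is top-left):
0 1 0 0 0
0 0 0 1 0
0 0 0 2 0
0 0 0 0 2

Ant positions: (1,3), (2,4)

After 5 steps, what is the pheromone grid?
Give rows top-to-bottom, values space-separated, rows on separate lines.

After step 1: ants at (2,3),(3,4)
  0 0 0 0 0
  0 0 0 0 0
  0 0 0 3 0
  0 0 0 0 3
After step 2: ants at (1,3),(2,4)
  0 0 0 0 0
  0 0 0 1 0
  0 0 0 2 1
  0 0 0 0 2
After step 3: ants at (2,3),(3,4)
  0 0 0 0 0
  0 0 0 0 0
  0 0 0 3 0
  0 0 0 0 3
After step 4: ants at (1,3),(2,4)
  0 0 0 0 0
  0 0 0 1 0
  0 0 0 2 1
  0 0 0 0 2
After step 5: ants at (2,3),(3,4)
  0 0 0 0 0
  0 0 0 0 0
  0 0 0 3 0
  0 0 0 0 3

0 0 0 0 0
0 0 0 0 0
0 0 0 3 0
0 0 0 0 3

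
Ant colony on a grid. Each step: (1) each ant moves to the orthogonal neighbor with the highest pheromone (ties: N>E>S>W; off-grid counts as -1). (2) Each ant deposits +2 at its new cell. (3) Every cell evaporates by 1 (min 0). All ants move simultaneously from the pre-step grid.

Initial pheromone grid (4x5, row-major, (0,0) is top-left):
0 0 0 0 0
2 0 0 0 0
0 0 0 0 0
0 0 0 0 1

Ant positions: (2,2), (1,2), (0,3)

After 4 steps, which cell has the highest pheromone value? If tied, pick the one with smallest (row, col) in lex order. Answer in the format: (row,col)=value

Answer: (0,2)=4

Derivation:
Step 1: ant0:(2,2)->N->(1,2) | ant1:(1,2)->N->(0,2) | ant2:(0,3)->E->(0,4)
  grid max=1 at (0,2)
Step 2: ant0:(1,2)->N->(0,2) | ant1:(0,2)->S->(1,2) | ant2:(0,4)->S->(1,4)
  grid max=2 at (0,2)
Step 3: ant0:(0,2)->S->(1,2) | ant1:(1,2)->N->(0,2) | ant2:(1,4)->N->(0,4)
  grid max=3 at (0,2)
Step 4: ant0:(1,2)->N->(0,2) | ant1:(0,2)->S->(1,2) | ant2:(0,4)->S->(1,4)
  grid max=4 at (0,2)
Final grid:
  0 0 4 0 0
  0 0 4 0 1
  0 0 0 0 0
  0 0 0 0 0
Max pheromone 4 at (0,2)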